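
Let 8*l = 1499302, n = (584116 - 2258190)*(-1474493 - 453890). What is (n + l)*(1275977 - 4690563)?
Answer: -22046315687232305567/2 ≈ -1.1023e+19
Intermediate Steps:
n = 3228255842342 (n = -1674074*(-1928383) = 3228255842342)
l = 749651/4 (l = (1/8)*1499302 = 749651/4 ≈ 1.8741e+5)
(n + l)*(1275977 - 4690563) = (3228255842342 + 749651/4)*(1275977 - 4690563) = (12913024119019/4)*(-3414586) = -22046315687232305567/2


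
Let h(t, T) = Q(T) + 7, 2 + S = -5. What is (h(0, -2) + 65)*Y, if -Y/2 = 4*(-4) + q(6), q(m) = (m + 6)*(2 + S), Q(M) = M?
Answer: 10640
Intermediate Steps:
S = -7 (S = -2 - 5 = -7)
q(m) = -30 - 5*m (q(m) = (m + 6)*(2 - 7) = (6 + m)*(-5) = -30 - 5*m)
Y = 152 (Y = -2*(4*(-4) + (-30 - 5*6)) = -2*(-16 + (-30 - 30)) = -2*(-16 - 60) = -2*(-76) = 152)
h(t, T) = 7 + T (h(t, T) = T + 7 = 7 + T)
(h(0, -2) + 65)*Y = ((7 - 2) + 65)*152 = (5 + 65)*152 = 70*152 = 10640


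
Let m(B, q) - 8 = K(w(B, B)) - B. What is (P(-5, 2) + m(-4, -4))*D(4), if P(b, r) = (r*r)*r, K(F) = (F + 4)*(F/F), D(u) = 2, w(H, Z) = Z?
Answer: 40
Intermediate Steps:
K(F) = 4 + F (K(F) = (4 + F)*1 = 4 + F)
P(b, r) = r³ (P(b, r) = r²*r = r³)
m(B, q) = 12 (m(B, q) = 8 + ((4 + B) - B) = 8 + 4 = 12)
(P(-5, 2) + m(-4, -4))*D(4) = (2³ + 12)*2 = (8 + 12)*2 = 20*2 = 40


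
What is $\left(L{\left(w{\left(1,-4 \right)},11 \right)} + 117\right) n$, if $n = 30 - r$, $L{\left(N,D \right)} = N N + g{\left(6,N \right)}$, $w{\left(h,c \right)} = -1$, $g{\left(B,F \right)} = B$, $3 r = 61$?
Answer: $\frac{3596}{3} \approx 1198.7$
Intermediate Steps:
$r = \frac{61}{3}$ ($r = \frac{1}{3} \cdot 61 = \frac{61}{3} \approx 20.333$)
$L{\left(N,D \right)} = 6 + N^{2}$ ($L{\left(N,D \right)} = N N + 6 = N^{2} + 6 = 6 + N^{2}$)
$n = \frac{29}{3}$ ($n = 30 - \frac{61}{3} = \frac{29}{3} \approx 9.6667$)
$\left(L{\left(w{\left(1,-4 \right)},11 \right)} + 117\right) n = \left(\left(6 + \left(-1\right)^{2}\right) + 117\right) \frac{29}{3} = \left(\left(6 + 1\right) + 117\right) \frac{29}{3} = \left(7 + 117\right) \frac{29}{3} = 124 \cdot \frac{29}{3} = \frac{3596}{3}$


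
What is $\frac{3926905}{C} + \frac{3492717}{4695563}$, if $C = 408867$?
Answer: $\frac{19867086544154}{1919860757121} \approx 10.348$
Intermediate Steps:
$\frac{3926905}{C} + \frac{3492717}{4695563} = \frac{3926905}{408867} + \frac{3492717}{4695563} = \frac{19867086544154}{1919860757121}$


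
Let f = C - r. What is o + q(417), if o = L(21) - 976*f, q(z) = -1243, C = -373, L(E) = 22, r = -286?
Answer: 83691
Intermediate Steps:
f = -87 (f = -373 - 1*(-286) = -373 + 286 = -87)
o = 84934 (o = 22 - 976*(-87) = 22 + 84912 = 84934)
o + q(417) = 84934 - 1243 = 83691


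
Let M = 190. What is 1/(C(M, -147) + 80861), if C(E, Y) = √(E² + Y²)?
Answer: 80861/6538443612 - √57709/6538443612 ≈ 1.2330e-5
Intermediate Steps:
1/(C(M, -147) + 80861) = 1/(√(190² + (-147)²) + 80861) = 1/(√(36100 + 21609) + 80861) = 1/(√57709 + 80861) = 1/(80861 + √57709)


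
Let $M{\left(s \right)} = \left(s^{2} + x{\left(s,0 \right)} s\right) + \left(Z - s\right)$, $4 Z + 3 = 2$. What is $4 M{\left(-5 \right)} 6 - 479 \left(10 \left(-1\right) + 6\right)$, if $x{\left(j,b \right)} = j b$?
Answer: $2630$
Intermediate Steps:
$Z = - \frac{1}{4}$ ($Z = - \frac{3}{4} + \frac{1}{4} \cdot 2 = - \frac{3}{4} + \frac{1}{2} = - \frac{1}{4} \approx -0.25$)
$x{\left(j,b \right)} = b j$
$M{\left(s \right)} = - \frac{1}{4} + s^{2} - s$ ($M{\left(s \right)} = \left(s^{2} + 0 s s\right) - \left(\frac{1}{4} + s\right) = \left(s^{2} + 0 s\right) - \left(\frac{1}{4} + s\right) = \left(s^{2} + 0\right) - \left(\frac{1}{4} + s\right) = s^{2} - \left(\frac{1}{4} + s\right) = - \frac{1}{4} + s^{2} - s$)
$4 M{\left(-5 \right)} 6 - 479 \left(10 \left(-1\right) + 6\right) = 4 \left(- \frac{1}{4} + \left(-5\right)^{2} - -5\right) 6 - 479 \left(10 \left(-1\right) + 6\right) = 4 \left(- \frac{1}{4} + 25 + 5\right) 6 - 479 \left(-10 + 6\right) = 4 \cdot \frac{119}{4} \cdot 6 - -1916 = 119 \cdot 6 + 1916 = 714 + 1916 = 2630$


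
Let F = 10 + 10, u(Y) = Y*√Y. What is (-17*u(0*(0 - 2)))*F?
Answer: 0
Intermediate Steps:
u(Y) = Y^(3/2)
F = 20
(-17*u(0*(0 - 2)))*F = -17*(0*(0 - 2))^(3/2)*20 = -17*(0*(-2))^(3/2)*20 = -17*0^(3/2)*20 = -17*0*20 = 0*20 = 0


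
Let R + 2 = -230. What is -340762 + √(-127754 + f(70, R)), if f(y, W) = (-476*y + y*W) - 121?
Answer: -340762 + 3*I*√19715 ≈ -3.4076e+5 + 421.23*I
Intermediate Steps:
R = -232 (R = -2 - 230 = -232)
f(y, W) = -121 - 476*y + W*y (f(y, W) = (-476*y + W*y) - 121 = -121 - 476*y + W*y)
-340762 + √(-127754 + f(70, R)) = -340762 + √(-127754 + (-121 - 476*70 - 232*70)) = -340762 + √(-127754 + (-121 - 33320 - 16240)) = -340762 + √(-127754 - 49681) = -340762 + √(-177435) = -340762 + 3*I*√19715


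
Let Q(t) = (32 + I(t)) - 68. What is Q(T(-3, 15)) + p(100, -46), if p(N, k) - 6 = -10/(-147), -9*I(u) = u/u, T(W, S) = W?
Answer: -13249/441 ≈ -30.043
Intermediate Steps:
I(u) = -⅑ (I(u) = -u/(9*u) = -⅑*1 = -⅑)
p(N, k) = 892/147 (p(N, k) = 6 - 10/(-147) = 6 - 10*(-1/147) = 6 + 10/147 = 892/147)
Q(t) = -325/9 (Q(t) = (32 - ⅑) - 68 = 287/9 - 68 = -325/9)
Q(T(-3, 15)) + p(100, -46) = -325/9 + 892/147 = -13249/441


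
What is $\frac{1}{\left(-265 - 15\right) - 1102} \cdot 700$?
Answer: $- \frac{350}{691} \approx -0.50651$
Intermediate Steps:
$\frac{1}{\left(-265 - 15\right) - 1102} \cdot 700 = \frac{1}{-280 - 1102} \cdot 700 = \frac{1}{-1382} \cdot 700 = \left(- \frac{1}{1382}\right) 700 = - \frac{350}{691}$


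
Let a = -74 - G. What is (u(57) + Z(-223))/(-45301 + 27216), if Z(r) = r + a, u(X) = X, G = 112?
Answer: 352/18085 ≈ 0.019464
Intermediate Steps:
a = -186 (a = -74 - 1*112 = -74 - 112 = -186)
Z(r) = -186 + r (Z(r) = r - 186 = -186 + r)
(u(57) + Z(-223))/(-45301 + 27216) = (57 + (-186 - 223))/(-45301 + 27216) = (57 - 409)/(-18085) = -352*(-1/18085) = 352/18085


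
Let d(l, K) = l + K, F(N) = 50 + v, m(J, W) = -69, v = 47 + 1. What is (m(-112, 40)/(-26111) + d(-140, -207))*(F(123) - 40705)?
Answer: 367917611936/26111 ≈ 1.4091e+7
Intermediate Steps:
v = 48
F(N) = 98 (F(N) = 50 + 48 = 98)
d(l, K) = K + l
(m(-112, 40)/(-26111) + d(-140, -207))*(F(123) - 40705) = (-69/(-26111) + (-207 - 140))*(98 - 40705) = (-69*(-1/26111) - 347)*(-40607) = (69/26111 - 347)*(-40607) = -9060448/26111*(-40607) = 367917611936/26111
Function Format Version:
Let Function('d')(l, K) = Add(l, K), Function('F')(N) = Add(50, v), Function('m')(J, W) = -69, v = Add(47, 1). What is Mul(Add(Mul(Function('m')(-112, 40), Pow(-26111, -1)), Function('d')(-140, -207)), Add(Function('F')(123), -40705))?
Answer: Rational(367917611936, 26111) ≈ 1.4091e+7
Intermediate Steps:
v = 48
Function('F')(N) = 98 (Function('F')(N) = Add(50, 48) = 98)
Function('d')(l, K) = Add(K, l)
Mul(Add(Mul(Function('m')(-112, 40), Pow(-26111, -1)), Function('d')(-140, -207)), Add(Function('F')(123), -40705)) = Mul(Add(Mul(-69, Pow(-26111, -1)), Add(-207, -140)), Add(98, -40705)) = Mul(Add(Mul(-69, Rational(-1, 26111)), -347), -40607) = Mul(Add(Rational(69, 26111), -347), -40607) = Mul(Rational(-9060448, 26111), -40607) = Rational(367917611936, 26111)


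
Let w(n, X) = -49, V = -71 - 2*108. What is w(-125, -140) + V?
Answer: -336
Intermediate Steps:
V = -287 (V = -71 - 216 = -287)
w(-125, -140) + V = -49 - 287 = -336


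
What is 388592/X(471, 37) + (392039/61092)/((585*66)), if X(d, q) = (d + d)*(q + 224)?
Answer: 16975786615327/10739443932360 ≈ 1.5807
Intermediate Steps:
X(d, q) = 2*d*(224 + q) (X(d, q) = (2*d)*(224 + q) = 2*d*(224 + q))
388592/X(471, 37) + (392039/61092)/((585*66)) = 388592/((2*471*(224 + 37))) + (392039/61092)/((585*66)) = 388592/((2*471*261)) + (392039*(1/61092))/38610 = 388592/245862 + (392039/61092)*(1/38610) = 388592*(1/245862) + 392039/2358762120 = 194296/122931 + 392039/2358762120 = 16975786615327/10739443932360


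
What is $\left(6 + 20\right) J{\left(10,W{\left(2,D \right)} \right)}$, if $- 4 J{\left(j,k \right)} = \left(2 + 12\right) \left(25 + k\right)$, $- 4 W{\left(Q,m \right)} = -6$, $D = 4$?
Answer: $- \frac{4823}{2} \approx -2411.5$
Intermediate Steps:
$W{\left(Q,m \right)} = \frac{3}{2}$ ($W{\left(Q,m \right)} = \left(- \frac{1}{4}\right) \left(-6\right) = \frac{3}{2}$)
$J{\left(j,k \right)} = - \frac{175}{2} - \frac{7 k}{2}$ ($J{\left(j,k \right)} = - \frac{\left(2 + 12\right) \left(25 + k\right)}{4} = - \frac{14 \left(25 + k\right)}{4} = - \frac{350 + 14 k}{4} = - \frac{175}{2} - \frac{7 k}{2}$)
$\left(6 + 20\right) J{\left(10,W{\left(2,D \right)} \right)} = \left(6 + 20\right) \left(- \frac{175}{2} - \frac{21}{4}\right) = 26 \left(- \frac{175}{2} - \frac{21}{4}\right) = 26 \left(- \frac{371}{4}\right) = - \frac{4823}{2}$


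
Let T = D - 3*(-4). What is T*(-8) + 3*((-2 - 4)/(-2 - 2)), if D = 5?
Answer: -263/2 ≈ -131.50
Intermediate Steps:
T = 17 (T = 5 - 3*(-4) = 5 + 12 = 17)
T*(-8) + 3*((-2 - 4)/(-2 - 2)) = 17*(-8) + 3*((-2 - 4)/(-2 - 2)) = -136 + 3*(-6/(-4)) = -136 + 3*(-6*(-¼)) = -136 + 3*(3/2) = -136 + 9/2 = -263/2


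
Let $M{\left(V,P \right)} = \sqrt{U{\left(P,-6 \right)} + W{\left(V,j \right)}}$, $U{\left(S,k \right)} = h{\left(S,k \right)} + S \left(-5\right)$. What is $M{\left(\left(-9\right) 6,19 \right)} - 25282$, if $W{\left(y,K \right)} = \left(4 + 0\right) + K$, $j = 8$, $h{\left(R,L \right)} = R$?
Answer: $-25282 + 8 i \approx -25282.0 + 8.0 i$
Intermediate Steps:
$U{\left(S,k \right)} = - 4 S$ ($U{\left(S,k \right)} = S + S \left(-5\right) = S - 5 S = - 4 S$)
$W{\left(y,K \right)} = 4 + K$
$M{\left(V,P \right)} = \sqrt{12 - 4 P}$ ($M{\left(V,P \right)} = \sqrt{- 4 P + \left(4 + 8\right)} = \sqrt{- 4 P + 12} = \sqrt{12 - 4 P}$)
$M{\left(\left(-9\right) 6,19 \right)} - 25282 = 2 \sqrt{3 - 19} - 25282 = 2 \sqrt{-16} - 25282 = 2 \cdot 4 i - 25282 = 8 i - 25282 = -25282 + 8 i$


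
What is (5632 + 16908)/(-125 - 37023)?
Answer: -5635/9287 ≈ -0.60676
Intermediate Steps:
(5632 + 16908)/(-125 - 37023) = 22540/(-37148) = 22540*(-1/37148) = -5635/9287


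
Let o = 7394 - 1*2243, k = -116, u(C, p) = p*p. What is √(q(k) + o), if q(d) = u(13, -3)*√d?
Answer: √(5151 + 18*I*√29) ≈ 71.774 + 0.6753*I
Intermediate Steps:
u(C, p) = p²
o = 5151 (o = 7394 - 2243 = 5151)
q(d) = 9*√d (q(d) = (-3)²*√d = 9*√d)
√(q(k) + o) = √(9*√(-116) + 5151) = √(9*(2*I*√29) + 5151) = √(18*I*√29 + 5151) = √(5151 + 18*I*√29)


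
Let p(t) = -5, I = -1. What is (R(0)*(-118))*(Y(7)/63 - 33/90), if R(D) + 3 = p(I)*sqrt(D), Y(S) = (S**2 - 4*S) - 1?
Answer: -1829/105 ≈ -17.419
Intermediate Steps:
Y(S) = -1 + S**2 - 4*S
R(D) = -3 - 5*sqrt(D)
(R(0)*(-118))*(Y(7)/63 - 33/90) = ((-3 - 5*sqrt(0))*(-118))*((-1 + 7**2 - 4*7)/63 - 33/90) = ((-3 - 5*0)*(-118))*((-1 + 49 - 28)*(1/63) - 33*1/90) = ((-3 + 0)*(-118))*(20*(1/63) - 11/30) = (-3*(-118))*(20/63 - 11/30) = 354*(-31/630) = -1829/105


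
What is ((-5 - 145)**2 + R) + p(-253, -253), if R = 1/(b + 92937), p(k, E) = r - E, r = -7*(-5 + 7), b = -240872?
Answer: 3363893964/147935 ≈ 22739.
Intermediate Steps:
r = -14 (r = -7*2 = -14)
p(k, E) = -14 - E
R = -1/147935 (R = 1/(-240872 + 92937) = 1/(-147935) = -1/147935 ≈ -6.7597e-6)
((-5 - 145)**2 + R) + p(-253, -253) = ((-5 - 145)**2 - 1/147935) + (-14 - 1*(-253)) = ((-150)**2 - 1/147935) + (-14 + 253) = (22500 - 1/147935) + 239 = 3328537499/147935 + 239 = 3363893964/147935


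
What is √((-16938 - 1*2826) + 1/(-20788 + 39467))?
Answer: I*√6895759211645/18679 ≈ 140.58*I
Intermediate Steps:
√((-16938 - 1*2826) + 1/(-20788 + 39467)) = √((-16938 - 2826) + 1/18679) = √(-19764 + 1/18679) = √(-369171755/18679) = I*√6895759211645/18679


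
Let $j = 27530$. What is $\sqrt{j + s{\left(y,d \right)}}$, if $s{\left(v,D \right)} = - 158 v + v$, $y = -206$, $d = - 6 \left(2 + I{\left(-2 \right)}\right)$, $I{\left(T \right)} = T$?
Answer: $4 \sqrt{3742} \approx 244.69$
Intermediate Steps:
$d = 0$ ($d = - 6 \left(2 - 2\right) = \left(-6\right) 0 = 0$)
$s{\left(v,D \right)} = - 157 v$
$\sqrt{j + s{\left(y,d \right)}} = \sqrt{27530 - -32342} = \sqrt{27530 + 32342} = \sqrt{59872} = 4 \sqrt{3742}$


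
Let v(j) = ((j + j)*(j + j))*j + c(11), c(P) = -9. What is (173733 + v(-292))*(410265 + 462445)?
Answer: -86760140001880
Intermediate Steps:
v(j) = -9 + 4*j³ (v(j) = ((j + j)*(j + j))*j - 9 = ((2*j)*(2*j))*j - 9 = (4*j²)*j - 9 = 4*j³ - 9 = -9 + 4*j³)
(173733 + v(-292))*(410265 + 462445) = (173733 + (-9 + 4*(-292)³))*(410265 + 462445) = (173733 + (-9 + 4*(-24897088)))*872710 = (173733 + (-9 - 99588352))*872710 = (173733 - 99588361)*872710 = -99414628*872710 = -86760140001880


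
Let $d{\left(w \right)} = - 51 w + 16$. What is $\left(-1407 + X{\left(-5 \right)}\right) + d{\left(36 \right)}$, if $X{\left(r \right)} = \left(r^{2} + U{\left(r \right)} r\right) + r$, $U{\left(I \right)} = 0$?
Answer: $-3207$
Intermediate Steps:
$d{\left(w \right)} = 16 - 51 w$
$X{\left(r \right)} = r + r^{2}$ ($X{\left(r \right)} = \left(r^{2} + 0 r\right) + r = \left(r^{2} + 0\right) + r = r^{2} + r = r + r^{2}$)
$\left(-1407 + X{\left(-5 \right)}\right) + d{\left(36 \right)} = \left(-1407 - 5 \left(1 - 5\right)\right) + \left(16 - 1836\right) = \left(-1407 - -20\right) + \left(16 - 1836\right) = \left(-1407 + 20\right) - 1820 = -1387 - 1820 = -3207$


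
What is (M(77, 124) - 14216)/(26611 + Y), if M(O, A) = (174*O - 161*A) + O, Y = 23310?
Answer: -20705/49921 ≈ -0.41476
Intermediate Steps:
M(O, A) = -161*A + 175*O (M(O, A) = (-161*A + 174*O) + O = -161*A + 175*O)
(M(77, 124) - 14216)/(26611 + Y) = ((-161*124 + 175*77) - 14216)/(26611 + 23310) = ((-19964 + 13475) - 14216)/49921 = (-6489 - 14216)*(1/49921) = -20705*1/49921 = -20705/49921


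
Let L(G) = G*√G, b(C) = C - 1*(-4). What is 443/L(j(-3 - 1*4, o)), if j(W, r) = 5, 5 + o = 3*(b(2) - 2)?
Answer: 443*√5/25 ≈ 39.623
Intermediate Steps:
b(C) = 4 + C (b(C) = C + 4 = 4 + C)
o = 7 (o = -5 + 3*((4 + 2) - 2) = -5 + 3*(6 - 2) = -5 + 3*4 = -5 + 12 = 7)
L(G) = G^(3/2)
443/L(j(-3 - 1*4, o)) = 443/(5^(3/2)) = 443/((5*√5)) = 443*(√5/25) = 443*√5/25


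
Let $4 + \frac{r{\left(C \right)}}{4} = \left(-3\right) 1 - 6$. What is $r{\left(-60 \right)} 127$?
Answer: $-6604$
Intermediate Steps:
$r{\left(C \right)} = -52$ ($r{\left(C \right)} = -16 + 4 \left(\left(-3\right) 1 - 6\right) = -16 + 4 \left(-3 - 6\right) = -16 + 4 \left(-9\right) = -16 - 36 = -52$)
$r{\left(-60 \right)} 127 = \left(-52\right) 127 = -6604$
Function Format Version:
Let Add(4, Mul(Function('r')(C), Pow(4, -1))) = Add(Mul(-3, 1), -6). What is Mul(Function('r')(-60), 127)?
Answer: -6604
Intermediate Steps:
Function('r')(C) = -52 (Function('r')(C) = Add(-16, Mul(4, Add(Mul(-3, 1), -6))) = Add(-16, Mul(4, Add(-3, -6))) = Add(-16, Mul(4, -9)) = Add(-16, -36) = -52)
Mul(Function('r')(-60), 127) = Mul(-52, 127) = -6604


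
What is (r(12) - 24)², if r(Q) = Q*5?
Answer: 1296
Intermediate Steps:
r(Q) = 5*Q
(r(12) - 24)² = (5*12 - 24)² = (60 - 24)² = 36² = 1296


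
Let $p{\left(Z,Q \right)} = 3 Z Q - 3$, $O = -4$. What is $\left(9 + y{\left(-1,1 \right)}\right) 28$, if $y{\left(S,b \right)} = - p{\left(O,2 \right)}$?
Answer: $1008$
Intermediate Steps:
$p{\left(Z,Q \right)} = -3 + 3 Q Z$ ($p{\left(Z,Q \right)} = 3 Q Z - 3 = -3 + 3 Q Z$)
$y{\left(S,b \right)} = 27$ ($y{\left(S,b \right)} = - (-3 + 3 \cdot 2 \left(-4\right)) = - (-3 - 24) = \left(-1\right) \left(-27\right) = 27$)
$\left(9 + y{\left(-1,1 \right)}\right) 28 = \left(9 + 27\right) 28 = 36 \cdot 28 = 1008$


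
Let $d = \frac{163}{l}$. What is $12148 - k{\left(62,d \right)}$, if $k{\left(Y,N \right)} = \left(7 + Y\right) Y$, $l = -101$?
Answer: $7870$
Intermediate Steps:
$d = - \frac{163}{101}$ ($d = \frac{163}{-101} = 163 \left(- \frac{1}{101}\right) = - \frac{163}{101} \approx -1.6139$)
$k{\left(Y,N \right)} = Y \left(7 + Y\right)$
$12148 - k{\left(62,d \right)} = 12148 - 62 \left(7 + 62\right) = 12148 - 62 \cdot 69 = 12148 - 4278 = 7870$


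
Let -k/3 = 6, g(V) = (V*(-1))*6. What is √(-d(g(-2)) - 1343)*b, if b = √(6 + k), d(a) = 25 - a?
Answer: -12*√113 ≈ -127.56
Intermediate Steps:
g(V) = -6*V (g(V) = -V*6 = -6*V)
k = -18 (k = -3*6 = -18)
b = 2*I*√3 (b = √(6 - 18) = √(-12) = 2*I*√3 ≈ 3.4641*I)
√(-d(g(-2)) - 1343)*b = √(-(25 - (-6)*(-2)) - 1343)*(2*I*√3) = √(-(25 - 1*12) - 1343)*(2*I*√3) = √(-(25 - 12) - 1343)*(2*I*√3) = √(-1*13 - 1343)*(2*I*√3) = √(-13 - 1343)*(2*I*√3) = √(-1356)*(2*I*√3) = (2*I*√339)*(2*I*√3) = -12*√113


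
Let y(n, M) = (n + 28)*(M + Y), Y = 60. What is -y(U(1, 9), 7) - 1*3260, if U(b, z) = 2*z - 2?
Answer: -6208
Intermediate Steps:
U(b, z) = -2 + 2*z
y(n, M) = (28 + n)*(60 + M) (y(n, M) = (n + 28)*(M + 60) = (28 + n)*(60 + M))
-y(U(1, 9), 7) - 1*3260 = -(1680 + 28*7 + 60*(-2 + 2*9) + 7*(-2 + 2*9)) - 1*3260 = -(1680 + 196 + 60*(-2 + 18) + 7*(-2 + 18)) - 3260 = -(1680 + 196 + 60*16 + 7*16) - 3260 = -(1680 + 196 + 960 + 112) - 3260 = -1*2948 - 3260 = -2948 - 3260 = -6208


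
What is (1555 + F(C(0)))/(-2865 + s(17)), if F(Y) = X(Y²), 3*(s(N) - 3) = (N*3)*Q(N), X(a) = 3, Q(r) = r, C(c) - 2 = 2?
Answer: -1558/2573 ≈ -0.60552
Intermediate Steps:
C(c) = 4 (C(c) = 2 + 2 = 4)
s(N) = 3 + N² (s(N) = 3 + ((N*3)*N)/3 = 3 + ((3*N)*N)/3 = 3 + (3*N²)/3 = 3 + N²)
F(Y) = 3
(1555 + F(C(0)))/(-2865 + s(17)) = (1555 + 3)/(-2865 + (3 + 17²)) = 1558/(-2865 + (3 + 289)) = 1558/(-2865 + 292) = 1558/(-2573) = 1558*(-1/2573) = -1558/2573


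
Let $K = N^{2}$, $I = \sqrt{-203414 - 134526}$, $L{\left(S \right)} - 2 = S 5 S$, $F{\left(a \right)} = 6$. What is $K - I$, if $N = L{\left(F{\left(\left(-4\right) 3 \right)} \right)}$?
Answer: $33124 - 2 i \sqrt{84485} \approx 33124.0 - 581.33 i$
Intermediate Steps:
$L{\left(S \right)} = 2 + 5 S^{2}$ ($L{\left(S \right)} = 2 + S 5 S = 2 + 5 S S = 2 + 5 S^{2}$)
$I = 2 i \sqrt{84485}$ ($I = \sqrt{-337940} = 2 i \sqrt{84485} \approx 581.33 i$)
$N = 182$ ($N = 2 + 5 \cdot 6^{2} = 2 + 5 \cdot 36 = 2 + 180 = 182$)
$K = 33124$ ($K = 182^{2} = 33124$)
$K - I = 33124 - 2 i \sqrt{84485}$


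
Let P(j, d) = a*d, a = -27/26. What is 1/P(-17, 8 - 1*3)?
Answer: -26/135 ≈ -0.19259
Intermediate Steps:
a = -27/26 (a = -27*1/26 = -27/26 ≈ -1.0385)
P(j, d) = -27*d/26
1/P(-17, 8 - 1*3) = 1/(-27*(8 - 1*3)/26) = 1/(-27*(8 - 3)/26) = 1/(-27/26*5) = 1/(-135/26) = -26/135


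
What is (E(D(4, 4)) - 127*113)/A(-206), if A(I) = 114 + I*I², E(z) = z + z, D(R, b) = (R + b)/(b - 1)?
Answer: 43037/26225106 ≈ 0.0016411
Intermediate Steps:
D(R, b) = (R + b)/(-1 + b)
E(z) = 2*z
A(I) = 114 + I³
(E(D(4, 4)) - 127*113)/A(-206) = (2*((4 + 4)/(-1 + 4)) - 127*113)/(114 + (-206)³) = (2*(8/3) - 14351)/(114 - 8741816) = (2*((⅓)*8) - 14351)/(-8741702) = (2*(8/3) - 14351)*(-1/8741702) = (16/3 - 14351)*(-1/8741702) = -43037/3*(-1/8741702) = 43037/26225106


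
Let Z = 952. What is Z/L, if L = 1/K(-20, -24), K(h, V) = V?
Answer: -22848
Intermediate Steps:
L = -1/24 (L = 1/(-24) = -1/24 ≈ -0.041667)
Z/L = 952/(-1/24) = 952*(-24) = -22848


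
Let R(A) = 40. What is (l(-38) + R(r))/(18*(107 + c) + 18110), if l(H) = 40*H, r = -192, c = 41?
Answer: -740/10387 ≈ -0.071243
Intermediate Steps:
(l(-38) + R(r))/(18*(107 + c) + 18110) = (40*(-38) + 40)/(18*(107 + 41) + 18110) = (-1520 + 40)/(18*148 + 18110) = -1480/(2664 + 18110) = -1480/20774 = -1480*1/20774 = -740/10387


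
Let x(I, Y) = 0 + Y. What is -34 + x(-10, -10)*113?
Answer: -1164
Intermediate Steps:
x(I, Y) = Y
-34 + x(-10, -10)*113 = -34 - 10*113 = -34 - 1130 = -1164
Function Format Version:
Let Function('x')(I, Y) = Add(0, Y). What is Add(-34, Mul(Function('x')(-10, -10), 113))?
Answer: -1164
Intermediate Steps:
Function('x')(I, Y) = Y
Add(-34, Mul(Function('x')(-10, -10), 113)) = Add(-34, Mul(-10, 113)) = Add(-34, -1130) = -1164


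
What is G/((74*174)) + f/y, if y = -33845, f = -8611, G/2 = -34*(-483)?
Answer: 101873368/36315685 ≈ 2.8052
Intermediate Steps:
G = 32844 (G = 2*(-34*(-483)) = 2*16422 = 32844)
G/((74*174)) + f/y = 32844/((74*174)) - 8611/(-33845) = 32844/12876 - 8611*(-1/33845) = 32844*(1/12876) + 8611/33845 = 2737/1073 + 8611/33845 = 101873368/36315685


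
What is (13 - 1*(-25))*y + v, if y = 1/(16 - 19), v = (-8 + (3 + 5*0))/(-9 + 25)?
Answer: -623/48 ≈ -12.979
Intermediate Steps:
v = -5/16 (v = (-8 + (3 + 0))/16 = (-8 + 3)*(1/16) = -5*1/16 = -5/16 ≈ -0.31250)
y = -1/3 (y = 1/(-3) = -1/3 ≈ -0.33333)
(13 - 1*(-25))*y + v = (13 - 1*(-25))*(-1/3) - 5/16 = (13 + 25)*(-1/3) - 5/16 = 38*(-1/3) - 5/16 = -38/3 - 5/16 = -623/48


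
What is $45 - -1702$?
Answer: $1747$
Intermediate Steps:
$45 - -1702 = 45 + 1702 = 1747$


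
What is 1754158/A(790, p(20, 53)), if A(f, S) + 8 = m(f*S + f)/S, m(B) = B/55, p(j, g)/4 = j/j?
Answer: 38591476/219 ≈ 1.7622e+5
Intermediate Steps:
p(j, g) = 4 (p(j, g) = 4*(j/j) = 4*1 = 4)
m(B) = B/55 (m(B) = B*(1/55) = B/55)
A(f, S) = -8 + (f/55 + S*f/55)/S (A(f, S) = -8 + ((f*S + f)/55)/S = -8 + ((S*f + f)/55)/S = -8 + ((f + S*f)/55)/S = -8 + (f/55 + S*f/55)/S)
1754158/A(790, p(20, 53)) = 1754158/(-8 + (1/55)*790 + (1/55)*790/4) = 1754158/(-8 + 158/11 + (1/55)*790*(1/4)) = 1754158/(-8 + 158/11 + 79/22) = 1754158/(219/22) = 1754158*(22/219) = 38591476/219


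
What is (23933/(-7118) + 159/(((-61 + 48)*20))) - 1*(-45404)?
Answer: 42010460189/925340 ≈ 45400.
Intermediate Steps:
(23933/(-7118) + 159/(((-61 + 48)*20))) - 1*(-45404) = (23933*(-1/7118) + 159/((-13*20))) + 45404 = (-23933/7118 + 159/(-260)) + 45404 = (-23933/7118 + 159*(-1/260)) + 45404 = (-23933/7118 - 159/260) + 45404 = -3677171/925340 + 45404 = 42010460189/925340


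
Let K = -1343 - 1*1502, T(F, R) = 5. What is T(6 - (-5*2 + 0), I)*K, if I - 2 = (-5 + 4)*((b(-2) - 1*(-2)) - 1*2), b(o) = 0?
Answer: -14225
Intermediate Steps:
I = 2 (I = 2 + (-5 + 4)*((0 - 1*(-2)) - 1*2) = 2 - ((0 + 2) - 2) = 2 - (2 - 2) = 2 - 1*0 = 2 + 0 = 2)
K = -2845 (K = -1343 - 1502 = -2845)
T(6 - (-5*2 + 0), I)*K = 5*(-2845) = -14225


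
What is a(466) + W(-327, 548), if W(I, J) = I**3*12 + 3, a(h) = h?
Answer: -419588927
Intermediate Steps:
W(I, J) = 3 + 12*I**3 (W(I, J) = 12*I**3 + 3 = 3 + 12*I**3)
a(466) + W(-327, 548) = 466 + (3 + 12*(-327)**3) = 466 + (3 + 12*(-34965783)) = 466 + (3 - 419589396) = 466 - 419589393 = -419588927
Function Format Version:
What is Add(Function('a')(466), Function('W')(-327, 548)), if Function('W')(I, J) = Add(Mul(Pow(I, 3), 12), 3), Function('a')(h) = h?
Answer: -419588927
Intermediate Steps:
Function('W')(I, J) = Add(3, Mul(12, Pow(I, 3))) (Function('W')(I, J) = Add(Mul(12, Pow(I, 3)), 3) = Add(3, Mul(12, Pow(I, 3))))
Add(Function('a')(466), Function('W')(-327, 548)) = Add(466, Add(3, Mul(12, Pow(-327, 3)))) = Add(466, Add(3, Mul(12, -34965783))) = Add(466, Add(3, -419589396)) = Add(466, -419589393) = -419588927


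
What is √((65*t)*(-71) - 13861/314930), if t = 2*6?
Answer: I*√5492642878606730/314930 ≈ 235.33*I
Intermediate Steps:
t = 12
√((65*t)*(-71) - 13861/314930) = √((65*12)*(-71) - 13861/314930) = √(780*(-71) - 13861*1/314930) = √(-55380 - 13861/314930) = √(-17440837261/314930) = I*√5492642878606730/314930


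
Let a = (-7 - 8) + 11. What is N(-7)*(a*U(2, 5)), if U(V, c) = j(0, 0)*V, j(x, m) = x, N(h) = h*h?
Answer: 0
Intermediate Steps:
N(h) = h**2
U(V, c) = 0 (U(V, c) = 0*V = 0)
a = -4 (a = -15 + 11 = -4)
N(-7)*(a*U(2, 5)) = (-7)**2*(-4*0) = 49*0 = 0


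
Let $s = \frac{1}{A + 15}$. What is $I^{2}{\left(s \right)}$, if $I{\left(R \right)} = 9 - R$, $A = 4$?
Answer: $\frac{28900}{361} \approx 80.055$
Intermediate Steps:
$s = \frac{1}{19}$ ($s = \frac{1}{4 + 15} = \frac{1}{19} \approx 0.052632$)
$I^{2}{\left(s \right)} = \left(9 - \frac{1}{19}\right)^{2} = \left(\frac{170}{19}\right)^{2} = \frac{28900}{361}$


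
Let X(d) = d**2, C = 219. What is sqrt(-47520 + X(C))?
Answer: 21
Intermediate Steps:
sqrt(-47520 + X(C)) = sqrt(-47520 + 219**2) = sqrt(-47520 + 47961) = sqrt(441) = 21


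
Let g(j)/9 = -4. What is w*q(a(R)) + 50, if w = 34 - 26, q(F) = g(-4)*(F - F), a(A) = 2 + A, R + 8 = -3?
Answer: 50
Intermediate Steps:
g(j) = -36 (g(j) = 9*(-4) = -36)
R = -11 (R = -8 - 3 = -11)
q(F) = 0 (q(F) = -36*(F - F) = -36*0 = 0)
w = 8
w*q(a(R)) + 50 = 8*0 + 50 = 0 + 50 = 50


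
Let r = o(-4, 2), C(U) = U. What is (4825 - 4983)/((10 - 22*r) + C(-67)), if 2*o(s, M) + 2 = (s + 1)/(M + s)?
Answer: 316/103 ≈ 3.0680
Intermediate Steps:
o(s, M) = -1 + (1 + s)/(2*(M + s)) (o(s, M) = -1 + ((s + 1)/(M + s))/2 = -1 + ((1 + s)/(M + s))/2 = -1 + (1 + s)/(2*(M + s)))
r = -1/4 (r = (1/2 - 1*2 - 1/2*(-4))/(2 - 4) = (1/2 - 2 + 2)/(-2) = -1/2*1/2 = -1/4 ≈ -0.25000)
(4825 - 4983)/((10 - 22*r) + C(-67)) = (4825 - 4983)/((10 - 22*(-1/4)) - 67) = -158/((10 + 11/2) - 67) = -158/(31/2 - 67) = -158/(-103/2) = -158*(-2/103) = 316/103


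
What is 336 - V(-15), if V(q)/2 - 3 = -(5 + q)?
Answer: 310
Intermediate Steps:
V(q) = -4 - 2*q (V(q) = 6 + 2*(-(5 + q)) = 6 + 2*(-5 - q) = 6 + (-10 - 2*q) = -4 - 2*q)
336 - V(-15) = 336 - (-4 - 2*(-15)) = 336 - (-4 + 30) = 336 - 1*26 = 336 - 26 = 310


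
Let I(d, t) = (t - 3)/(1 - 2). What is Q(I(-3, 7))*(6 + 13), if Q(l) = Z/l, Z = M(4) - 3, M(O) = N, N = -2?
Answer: 95/4 ≈ 23.750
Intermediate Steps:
M(O) = -2
Z = -5 (Z = -2 - 3 = -5)
I(d, t) = 3 - t (I(d, t) = (-3 + t)/(-1) = (-3 + t)*(-1) = 3 - t)
Q(l) = -5/l
Q(I(-3, 7))*(6 + 13) = (-5/(3 - 1*7))*(6 + 13) = -5/(3 - 7)*19 = -5/(-4)*19 = -5*(-1/4)*19 = (5/4)*19 = 95/4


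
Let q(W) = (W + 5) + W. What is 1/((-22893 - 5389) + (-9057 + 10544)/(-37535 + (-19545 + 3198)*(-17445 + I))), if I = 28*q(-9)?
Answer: -291086188/8232499567529 ≈ -3.5358e-5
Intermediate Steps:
q(W) = 5 + 2*W (q(W) = (5 + W) + W = 5 + 2*W)
I = -364 (I = 28*(5 + 2*(-9)) = 28*(5 - 18) = 28*(-13) = -364)
1/((-22893 - 5389) + (-9057 + 10544)/(-37535 + (-19545 + 3198)*(-17445 + I))) = 1/((-22893 - 5389) + (-9057 + 10544)/(-37535 + (-19545 + 3198)*(-17445 - 364))) = 1/(-28282 + 1487/(-37535 - 16347*(-17809))) = 1/(-28282 + 1487/(-37535 + 291123723)) = 1/(-28282 + 1487/291086188) = 1/(-8232499567529/291086188) = -291086188/8232499567529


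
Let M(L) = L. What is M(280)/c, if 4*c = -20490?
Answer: -112/2049 ≈ -0.054661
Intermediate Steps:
c = -10245/2 (c = (¼)*(-20490) = -10245/2 ≈ -5122.5)
M(280)/c = 280/(-10245/2) = 280*(-2/10245) = -112/2049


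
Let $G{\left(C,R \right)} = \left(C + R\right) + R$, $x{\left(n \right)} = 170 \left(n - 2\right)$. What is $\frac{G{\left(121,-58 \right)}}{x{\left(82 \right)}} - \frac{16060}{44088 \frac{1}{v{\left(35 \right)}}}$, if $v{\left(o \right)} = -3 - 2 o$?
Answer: $\frac{36237701}{1362720} \approx 26.592$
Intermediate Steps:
$x{\left(n \right)} = -340 + 170 n$ ($x{\left(n \right)} = 170 \left(-2 + n\right) = -340 + 170 n$)
$G{\left(C,R \right)} = C + 2 R$
$\frac{G{\left(121,-58 \right)}}{x{\left(82 \right)}} - \frac{16060}{44088 \frac{1}{v{\left(35 \right)}}} = \frac{121 + 2 \left(-58\right)}{-340 + 170 \cdot 82} - \frac{16060}{44088 \frac{1}{-3 - 70}} = \frac{121 - 116}{-340 + 13940} - \frac{16060}{44088 \frac{1}{-3 - 70}} = \frac{5}{13600} - \frac{16060}{44088 \frac{1}{-73}} = 5 \cdot \frac{1}{13600} - \frac{16060}{44088 \left(- \frac{1}{73}\right)} = \frac{1}{2720} - \frac{16060}{- \frac{44088}{73}} = \frac{1}{2720} - - \frac{26645}{1002} = \frac{1}{2720} + \frac{26645}{1002} = \frac{36237701}{1362720}$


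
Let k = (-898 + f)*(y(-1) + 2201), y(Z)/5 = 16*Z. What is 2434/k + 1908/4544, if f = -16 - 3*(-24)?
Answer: 424550345/1014380976 ≈ 0.41853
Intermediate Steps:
y(Z) = 80*Z (y(Z) = 5*(16*Z) = 80*Z)
f = 56 (f = -16 + 72 = 56)
k = -1785882 (k = (-898 + 56)*(80*(-1) + 2201) = -842*(-80 + 2201) = -842*2121 = -1785882)
2434/k + 1908/4544 = 2434/(-1785882) + 1908/4544 = 2434*(-1/1785882) + 1908*(1/4544) = -1217/892941 + 477/1136 = 424550345/1014380976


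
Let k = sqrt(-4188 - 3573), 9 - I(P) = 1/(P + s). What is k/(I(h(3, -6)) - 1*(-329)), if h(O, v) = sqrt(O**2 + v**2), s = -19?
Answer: -I*sqrt(38805)/12037983 + 35609*I*sqrt(7761)/12037983 ≈ 0.26058*I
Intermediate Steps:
I(P) = 9 - 1/(-19 + P) (I(P) = 9 - 1/(P - 19) = 9 - 1/(-19 + P))
k = I*sqrt(7761) (k = sqrt(-7761) = I*sqrt(7761) ≈ 88.097*I)
k/(I(h(3, -6)) - 1*(-329)) = (I*sqrt(7761))/((-172 + 9*sqrt(3**2 + (-6)**2))/(-19 + sqrt(3**2 + (-6)**2)) - 1*(-329)) = (I*sqrt(7761))/((-172 + 9*sqrt(9 + 36))/(-19 + sqrt(9 + 36)) + 329) = (I*sqrt(7761))/((-172 + 9*sqrt(45))/(-19 + sqrt(45)) + 329) = (I*sqrt(7761))/((-172 + 9*(3*sqrt(5)))/(-19 + 3*sqrt(5)) + 329) = (I*sqrt(7761))/((-172 + 27*sqrt(5))/(-19 + 3*sqrt(5)) + 329) = (I*sqrt(7761))/(329 + (-172 + 27*sqrt(5))/(-19 + 3*sqrt(5))) = I*sqrt(7761)/(329 + (-172 + 27*sqrt(5))/(-19 + 3*sqrt(5)))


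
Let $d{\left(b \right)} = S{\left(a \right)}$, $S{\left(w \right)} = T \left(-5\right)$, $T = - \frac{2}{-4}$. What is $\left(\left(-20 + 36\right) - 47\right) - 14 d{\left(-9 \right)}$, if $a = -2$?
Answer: $4$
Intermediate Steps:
$T = \frac{1}{2}$ ($T = \left(-2\right) \left(- \frac{1}{4}\right) = \frac{1}{2} \approx 0.5$)
$S{\left(w \right)} = - \frac{5}{2}$ ($S{\left(w \right)} = \frac{1}{2} \left(-5\right) = - \frac{5}{2}$)
$d{\left(b \right)} = - \frac{5}{2}$
$\left(\left(-20 + 36\right) - 47\right) - 14 d{\left(-9 \right)} = \left(\left(-20 + 36\right) - 47\right) - -35 = \left(16 - 47\right) + 35 = -31 + 35 = 4$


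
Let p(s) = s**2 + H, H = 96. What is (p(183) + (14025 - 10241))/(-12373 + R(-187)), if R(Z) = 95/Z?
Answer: -6988003/2313846 ≈ -3.0201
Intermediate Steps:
p(s) = 96 + s**2 (p(s) = s**2 + 96 = 96 + s**2)
(p(183) + (14025 - 10241))/(-12373 + R(-187)) = ((96 + 183**2) + (14025 - 10241))/(-12373 + 95/(-187)) = ((96 + 33489) + 3784)/(-12373 + 95*(-1/187)) = (33585 + 3784)/(-12373 - 95/187) = 37369/(-2313846/187) = 37369*(-187/2313846) = -6988003/2313846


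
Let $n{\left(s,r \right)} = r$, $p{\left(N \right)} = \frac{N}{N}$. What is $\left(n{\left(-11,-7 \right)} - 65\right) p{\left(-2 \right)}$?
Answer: $-72$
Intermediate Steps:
$p{\left(N \right)} = 1$
$\left(n{\left(-11,-7 \right)} - 65\right) p{\left(-2 \right)} = \left(-7 - 65\right) 1 = \left(-72\right) 1 = -72$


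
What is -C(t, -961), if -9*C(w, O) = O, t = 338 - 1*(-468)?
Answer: -961/9 ≈ -106.78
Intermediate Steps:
t = 806 (t = 338 + 468 = 806)
C(w, O) = -O/9
-C(t, -961) = -(-1)*(-961)/9 = -1*961/9 = -961/9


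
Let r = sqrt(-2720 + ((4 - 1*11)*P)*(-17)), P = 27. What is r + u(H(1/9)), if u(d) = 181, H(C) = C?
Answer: 181 + sqrt(493) ≈ 203.20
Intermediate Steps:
r = sqrt(493) (r = sqrt(-2720 + ((4 - 1*11)*27)*(-17)) = sqrt(-2720 + ((4 - 11)*27)*(-17)) = sqrt(-2720 - 7*27*(-17)) = sqrt(-2720 - 189*(-17)) = sqrt(-2720 + 3213) = sqrt(493) ≈ 22.204)
r + u(H(1/9)) = sqrt(493) + 181 = 181 + sqrt(493)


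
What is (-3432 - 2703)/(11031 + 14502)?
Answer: -2045/8511 ≈ -0.24028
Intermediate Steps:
(-3432 - 2703)/(11031 + 14502) = -6135/25533 = -6135*1/25533 = -2045/8511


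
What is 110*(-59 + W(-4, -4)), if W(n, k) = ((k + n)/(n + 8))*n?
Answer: -5610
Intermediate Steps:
W(n, k) = n*(k + n)/(8 + n) (W(n, k) = ((k + n)/(8 + n))*n = n*(k + n)/(8 + n))
110*(-59 + W(-4, -4)) = 110*(-59 - 4*(-4 - 4)/(8 - 4)) = 110*(-59 - 4*(-8)/4) = 110*(-59 - 4*1/4*(-8)) = 110*(-59 + 8) = 110*(-51) = -5610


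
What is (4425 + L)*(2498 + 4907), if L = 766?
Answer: 38439355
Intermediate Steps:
(4425 + L)*(2498 + 4907) = (4425 + 766)*(2498 + 4907) = 5191*7405 = 38439355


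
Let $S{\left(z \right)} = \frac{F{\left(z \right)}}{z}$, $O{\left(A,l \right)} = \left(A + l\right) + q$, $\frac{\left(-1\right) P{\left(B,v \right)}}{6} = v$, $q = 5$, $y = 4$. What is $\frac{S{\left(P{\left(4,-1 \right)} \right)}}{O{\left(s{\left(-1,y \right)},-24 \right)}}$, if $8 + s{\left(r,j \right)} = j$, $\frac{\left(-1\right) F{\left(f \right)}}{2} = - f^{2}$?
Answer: $- \frac{12}{23} \approx -0.52174$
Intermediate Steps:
$F{\left(f \right)} = 2 f^{2}$ ($F{\left(f \right)} = - 2 \left(- f^{2}\right) = 2 f^{2}$)
$s{\left(r,j \right)} = -8 + j$
$P{\left(B,v \right)} = - 6 v$
$O{\left(A,l \right)} = 5 + A + l$ ($O{\left(A,l \right)} = \left(A + l\right) + 5 = 5 + A + l$)
$S{\left(z \right)} = 2 z$ ($S{\left(z \right)} = \frac{2 z^{2}}{z} = 2 z$)
$\frac{S{\left(P{\left(4,-1 \right)} \right)}}{O{\left(s{\left(-1,y \right)},-24 \right)}} = \frac{2 \left(\left(-6\right) \left(-1\right)\right)}{5 + \left(-8 + 4\right) - 24} = \frac{2 \cdot 6}{5 - 4 - 24} = \frac{12}{-23} = 12 \left(- \frac{1}{23}\right) = - \frac{12}{23}$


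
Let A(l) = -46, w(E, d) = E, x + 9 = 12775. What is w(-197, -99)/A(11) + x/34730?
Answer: 161501/34730 ≈ 4.6502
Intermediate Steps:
x = 12766 (x = -9 + 12775 = 12766)
w(-197, -99)/A(11) + x/34730 = -197/(-46) + 12766/34730 = -197*(-1/46) + 12766*(1/34730) = 197/46 + 6383/17365 = 161501/34730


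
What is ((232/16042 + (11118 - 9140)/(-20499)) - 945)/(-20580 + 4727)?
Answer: 155392730309/2606589559587 ≈ 0.059615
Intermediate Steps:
((232/16042 + (11118 - 9140)/(-20499)) - 945)/(-20580 + 4727) = ((232*(1/16042) + 1978*(-1/20499)) - 945)/(-15853) = ((116/8021 - 1978/20499) - 945)*(-1/15853) = (-13487654/164422479 - 945)*(-1/15853) = -155392730309/164422479*(-1/15853) = 155392730309/2606589559587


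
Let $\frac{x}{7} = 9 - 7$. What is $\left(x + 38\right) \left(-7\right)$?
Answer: $-364$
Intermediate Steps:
$x = 14$ ($x = 7 \left(9 - 7\right) = 7 \cdot 2 = 14$)
$\left(x + 38\right) \left(-7\right) = \left(14 + 38\right) \left(-7\right) = 52 \left(-7\right) = -364$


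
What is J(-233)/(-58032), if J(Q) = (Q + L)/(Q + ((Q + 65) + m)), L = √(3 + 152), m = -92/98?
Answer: -11417/1142940240 + 49*√155/1142940240 ≈ -9.4554e-6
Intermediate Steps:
m = -46/49 (m = -92*1/98 = -46/49 ≈ -0.93878)
L = √155 ≈ 12.450
J(Q) = (Q + √155)/(3139/49 + 2*Q) (J(Q) = (Q + √155)/(Q + ((Q + 65) - 46/49)) = (Q + √155)/(Q + ((65 + Q) - 46/49)) = (Q + √155)/(Q + (3139/49 + Q)) = (Q + √155)/(3139/49 + 2*Q))
J(-233)/(-58032) = (49*(-233 + √155)/(3139 + 98*(-233)))/(-58032) = (49*(-233 + √155)/(3139 - 22834))*(-1/58032) = (49*(-233 + √155)/(-19695))*(-1/58032) = (49*(-1/19695)*(-233 + √155))*(-1/58032) = (11417/19695 - 49*√155/19695)*(-1/58032) = -11417/1142940240 + 49*√155/1142940240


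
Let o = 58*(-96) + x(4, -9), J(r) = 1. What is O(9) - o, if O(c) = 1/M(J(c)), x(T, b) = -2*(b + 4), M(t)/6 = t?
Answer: 33349/6 ≈ 5558.2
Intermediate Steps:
M(t) = 6*t
x(T, b) = -8 - 2*b (x(T, b) = -2*(4 + b) = -8 - 2*b)
O(c) = ⅙ (O(c) = 1/(6*1) = 1/6 = ⅙)
o = -5558 (o = 58*(-96) + (-8 - 2*(-9)) = -5568 + (-8 + 18) = -5568 + 10 = -5558)
O(9) - o = ⅙ - 1*(-5558) = ⅙ + 5558 = 33349/6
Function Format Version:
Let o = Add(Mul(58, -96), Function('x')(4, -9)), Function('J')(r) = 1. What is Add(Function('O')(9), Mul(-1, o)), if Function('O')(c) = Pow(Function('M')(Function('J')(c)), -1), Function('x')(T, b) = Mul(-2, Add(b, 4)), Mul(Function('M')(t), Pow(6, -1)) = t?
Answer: Rational(33349, 6) ≈ 5558.2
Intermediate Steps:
Function('M')(t) = Mul(6, t)
Function('x')(T, b) = Add(-8, Mul(-2, b)) (Function('x')(T, b) = Mul(-2, Add(4, b)) = Add(-8, Mul(-2, b)))
Function('O')(c) = Rational(1, 6) (Function('O')(c) = Pow(Mul(6, 1), -1) = Pow(6, -1) = Rational(1, 6))
o = -5558 (o = Add(Mul(58, -96), Add(-8, Mul(-2, -9))) = Add(-5568, Add(-8, 18)) = Add(-5568, 10) = -5558)
Add(Function('O')(9), Mul(-1, o)) = Add(Rational(1, 6), Mul(-1, -5558)) = Add(Rational(1, 6), 5558) = Rational(33349, 6)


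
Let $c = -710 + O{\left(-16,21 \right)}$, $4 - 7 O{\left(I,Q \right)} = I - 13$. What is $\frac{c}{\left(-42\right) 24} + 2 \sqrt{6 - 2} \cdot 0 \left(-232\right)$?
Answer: $\frac{4937}{7056} \approx 0.69969$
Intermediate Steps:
$O{\left(I,Q \right)} = \frac{17}{7} - \frac{I}{7}$ ($O{\left(I,Q \right)} = \frac{4}{7} - \frac{I - 13}{7} = \frac{4}{7} - \frac{-13 + I}{7} = \frac{4}{7} - \left(- \frac{13}{7} + \frac{I}{7}\right) = \frac{17}{7} - \frac{I}{7}$)
$c = - \frac{4937}{7}$ ($c = -710 + \left(\frac{17}{7} - - \frac{16}{7}\right) = -710 + \left(\frac{17}{7} + \frac{16}{7}\right) = -710 + \frac{33}{7} = - \frac{4937}{7} \approx -705.29$)
$\frac{c}{\left(-42\right) 24} + 2 \sqrt{6 - 2} \cdot 0 \left(-232\right) = - \frac{4937}{7 \left(\left(-42\right) 24\right)} + 2 \sqrt{6 - 2} \cdot 0 \left(-232\right) = - \frac{4937}{7 \left(-1008\right)} + 2 \sqrt{4} \cdot 0 \left(-232\right) = \left(- \frac{4937}{7}\right) \left(- \frac{1}{1008}\right) + 2 \cdot 2 \cdot 0 \left(-232\right) = \frac{4937}{7056} + 4 \cdot 0 \left(-232\right) = \frac{4937}{7056} + 0 \left(-232\right) = \frac{4937}{7056} + 0 = \frac{4937}{7056}$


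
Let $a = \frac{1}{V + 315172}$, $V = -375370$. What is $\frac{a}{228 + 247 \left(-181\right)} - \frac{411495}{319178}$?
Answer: $- \frac{275449284357403}{213653511483969} \approx -1.2892$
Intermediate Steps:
$a = - \frac{1}{60198}$ ($a = \frac{1}{-375370 + 315172} = \frac{1}{-60198} = - \frac{1}{60198} \approx -1.6612 \cdot 10^{-5}$)
$\frac{a}{228 + 247 \left(-181\right)} - \frac{411495}{319178} = - \frac{1}{60198 \left(228 + 247 \left(-181\right)\right)} - \frac{411495}{319178} = - \frac{1}{60198 \left(228 - 44707\right)} - \frac{411495}{319178} = - \frac{1}{60198 \left(-44479\right)} - \frac{411495}{319178} = \left(- \frac{1}{60198}\right) \left(- \frac{1}{44479}\right) - \frac{411495}{319178} = \frac{1}{2677546842} - \frac{411495}{319178} = - \frac{275449284357403}{213653511483969}$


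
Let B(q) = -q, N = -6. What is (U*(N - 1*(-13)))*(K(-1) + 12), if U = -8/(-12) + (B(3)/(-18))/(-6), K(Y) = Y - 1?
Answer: 805/18 ≈ 44.722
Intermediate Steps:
K(Y) = -1 + Y
U = 23/36 (U = -8/(-12) + (-1*3/(-18))/(-6) = -8*(-1/12) - 3*(-1/18)*(-⅙) = ⅔ + (⅙)*(-⅙) = ⅔ - 1/36 = 23/36 ≈ 0.63889)
(U*(N - 1*(-13)))*(K(-1) + 12) = (23*(-6 - 1*(-13))/36)*((-1 - 1) + 12) = (23*(-6 + 13)/36)*(-2 + 12) = ((23/36)*7)*10 = (161/36)*10 = 805/18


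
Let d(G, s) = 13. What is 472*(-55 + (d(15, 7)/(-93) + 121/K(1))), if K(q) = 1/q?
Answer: 2891000/93 ≈ 31086.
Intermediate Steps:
472*(-55 + (d(15, 7)/(-93) + 121/K(1))) = 472*(-55 + (13/(-93) + 121/(1/1))) = 472*(-55 + (13*(-1/93) + 121/1)) = 472*(-55 + (-13/93 + 121*1)) = 472*(-55 + (-13/93 + 121)) = 472*(-55 + 11240/93) = 472*(6125/93) = 2891000/93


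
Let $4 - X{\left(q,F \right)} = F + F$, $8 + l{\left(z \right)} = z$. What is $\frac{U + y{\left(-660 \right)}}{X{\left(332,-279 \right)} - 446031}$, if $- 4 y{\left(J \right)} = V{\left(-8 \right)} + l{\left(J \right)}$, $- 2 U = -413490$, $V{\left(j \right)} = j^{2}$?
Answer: $- \frac{206896}{445469} \approx -0.46445$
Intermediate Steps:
$l{\left(z \right)} = -8 + z$
$X{\left(q,F \right)} = 4 - 2 F$ ($X{\left(q,F \right)} = 4 - \left(F + F\right) = 4 - 2 F$)
$U = 206745$ ($U = \left(- \frac{1}{2}\right) \left(-413490\right) = 206745$)
$y{\left(J \right)} = -14 - \frac{J}{4}$ ($y{\left(J \right)} = - \frac{\left(-8\right)^{2} + \left(-8 + J\right)}{4} = - \frac{64 + \left(-8 + J\right)}{4} = - \frac{56 + J}{4} = -14 - \frac{J}{4}$)
$\frac{U + y{\left(-660 \right)}}{X{\left(332,-279 \right)} - 446031} = \frac{206745 - -151}{\left(4 - -558\right) - 446031} = \frac{206745 + \left(-14 + 165\right)}{\left(4 + 558\right) - 446031} = \frac{206745 + 151}{562 - 446031} = \frac{206896}{-445469} = 206896 \left(- \frac{1}{445469}\right) = - \frac{206896}{445469}$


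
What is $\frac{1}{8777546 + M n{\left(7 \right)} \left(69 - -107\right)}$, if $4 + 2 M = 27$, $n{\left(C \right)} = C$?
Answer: $\frac{1}{8791714} \approx 1.1374 \cdot 10^{-7}$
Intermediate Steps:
$M = \frac{23}{2}$ ($M = -2 + \frac{1}{2} \cdot 27 = -2 + \frac{27}{2} = \frac{23}{2} \approx 11.5$)
$\frac{1}{8777546 + M n{\left(7 \right)} \left(69 - -107\right)} = \frac{1}{8777546 + \frac{23}{2} \cdot 7 \left(69 - -107\right)} = \frac{1}{8777546 + \frac{161 \left(69 + 107\right)}{2}} = \frac{1}{8777546 + \frac{161}{2} \cdot 176} = \frac{1}{8777546 + 14168} = \frac{1}{8791714}$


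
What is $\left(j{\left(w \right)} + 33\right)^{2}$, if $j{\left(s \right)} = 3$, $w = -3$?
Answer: $1296$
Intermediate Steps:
$\left(j{\left(w \right)} + 33\right)^{2} = \left(3 + 33\right)^{2} = 36^{2} = 1296$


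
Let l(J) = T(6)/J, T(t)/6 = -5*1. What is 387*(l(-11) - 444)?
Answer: -1878498/11 ≈ -1.7077e+5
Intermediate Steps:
T(t) = -30 (T(t) = 6*(-5*1) = 6*(-5) = -30)
l(J) = -30/J
387*(l(-11) - 444) = 387*(-30/(-11) - 444) = 387*(-30*(-1/11) - 444) = 387*(30/11 - 444) = 387*(-4854/11) = -1878498/11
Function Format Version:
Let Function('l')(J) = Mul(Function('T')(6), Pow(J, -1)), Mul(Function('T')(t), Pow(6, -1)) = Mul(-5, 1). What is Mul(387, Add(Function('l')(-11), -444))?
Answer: Rational(-1878498, 11) ≈ -1.7077e+5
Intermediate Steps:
Function('T')(t) = -30 (Function('T')(t) = Mul(6, Mul(-5, 1)) = Mul(6, -5) = -30)
Function('l')(J) = Mul(-30, Pow(J, -1))
Mul(387, Add(Function('l')(-11), -444)) = Mul(387, Add(Mul(-30, Pow(-11, -1)), -444)) = Mul(387, Add(Mul(-30, Rational(-1, 11)), -444)) = Mul(387, Add(Rational(30, 11), -444)) = Mul(387, Rational(-4854, 11)) = Rational(-1878498, 11)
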